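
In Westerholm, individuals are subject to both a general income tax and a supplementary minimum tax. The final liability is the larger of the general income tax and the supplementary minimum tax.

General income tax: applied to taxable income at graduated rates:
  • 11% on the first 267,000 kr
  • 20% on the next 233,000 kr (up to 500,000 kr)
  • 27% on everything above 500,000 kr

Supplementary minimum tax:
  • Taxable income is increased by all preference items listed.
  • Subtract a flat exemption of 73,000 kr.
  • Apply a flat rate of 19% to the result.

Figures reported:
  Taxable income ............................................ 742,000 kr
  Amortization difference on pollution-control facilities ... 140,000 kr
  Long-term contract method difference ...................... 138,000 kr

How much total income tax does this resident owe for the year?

General income tax:
  267,000 kr × 11% = 29,370 kr
  233,000 kr × 20% = 46,600 kr
  242,000 kr × 27% = 65,340 kr
  → 141,310 kr

Supplementary minimum tax:
  Adjusted income: 742,000 kr + 140,000 kr + 138,000 kr = 1,020,000 kr
  Less exemption 73,000 kr → base 947,000 kr
  947,000 kr × 19% = 179,930 kr

179,930 kr > 141,310 kr, so the supplementary minimum tax is the binding amount.

179,930 kr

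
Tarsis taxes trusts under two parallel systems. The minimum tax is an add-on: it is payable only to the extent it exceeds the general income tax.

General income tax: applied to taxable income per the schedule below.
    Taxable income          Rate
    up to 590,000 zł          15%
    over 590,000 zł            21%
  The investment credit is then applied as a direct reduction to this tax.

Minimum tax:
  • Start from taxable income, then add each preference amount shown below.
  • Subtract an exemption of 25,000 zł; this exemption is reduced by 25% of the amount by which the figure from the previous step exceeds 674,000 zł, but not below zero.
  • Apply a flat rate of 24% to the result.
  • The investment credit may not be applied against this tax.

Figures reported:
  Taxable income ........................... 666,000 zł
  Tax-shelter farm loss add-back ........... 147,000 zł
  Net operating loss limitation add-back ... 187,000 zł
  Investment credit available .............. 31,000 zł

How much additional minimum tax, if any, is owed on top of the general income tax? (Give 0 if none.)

166,540 zł

General income tax:
  590,000 zł × 15% = 88,500 zł
  76,000 zł × 21% = 15,960 zł
  → 104,460 zł
  Less investment credit 31,000 zł → 73,460 zł

Minimum tax:
  Adjusted income: 666,000 zł + 147,000 zł + 187,000 zł = 1,000,000 zł
  Exemption: 25% × (1,000,000 zł − 674,000 zł) = 81,500 zł ≥ 25,000 zł, so the exemption is fully phased out
  Base: 1,000,000 zł − 0 zł = 1,000,000 zł
  1,000,000 zł × 24% = 240,000 zł

Excess of minimum tax over general income tax: 240,000 zł − 73,460 zł = 166,540 zł.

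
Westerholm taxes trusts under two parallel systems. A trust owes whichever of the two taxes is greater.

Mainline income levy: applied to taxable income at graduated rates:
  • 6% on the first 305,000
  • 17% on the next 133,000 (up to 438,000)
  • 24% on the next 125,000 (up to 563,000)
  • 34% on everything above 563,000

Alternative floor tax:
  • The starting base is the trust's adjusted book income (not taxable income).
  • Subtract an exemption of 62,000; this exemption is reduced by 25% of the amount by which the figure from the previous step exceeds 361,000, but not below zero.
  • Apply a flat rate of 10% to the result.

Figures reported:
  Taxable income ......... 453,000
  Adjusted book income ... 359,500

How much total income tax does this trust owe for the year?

Alternative floor tax:
  Base (adjusted book income): 359,500
  Exemption: 359,500 ≤ 361,000, so full 62,000 applies
  Base: 359,500 − 62,000 = 297,500
  297,500 × 10% = 29,750

Mainline income levy:
  305,000 × 6% = 18,300
  133,000 × 17% = 22,610
  15,000 × 24% = 3,600
  → 44,510

44,510 > 29,750, so the mainline income levy governs.

44,510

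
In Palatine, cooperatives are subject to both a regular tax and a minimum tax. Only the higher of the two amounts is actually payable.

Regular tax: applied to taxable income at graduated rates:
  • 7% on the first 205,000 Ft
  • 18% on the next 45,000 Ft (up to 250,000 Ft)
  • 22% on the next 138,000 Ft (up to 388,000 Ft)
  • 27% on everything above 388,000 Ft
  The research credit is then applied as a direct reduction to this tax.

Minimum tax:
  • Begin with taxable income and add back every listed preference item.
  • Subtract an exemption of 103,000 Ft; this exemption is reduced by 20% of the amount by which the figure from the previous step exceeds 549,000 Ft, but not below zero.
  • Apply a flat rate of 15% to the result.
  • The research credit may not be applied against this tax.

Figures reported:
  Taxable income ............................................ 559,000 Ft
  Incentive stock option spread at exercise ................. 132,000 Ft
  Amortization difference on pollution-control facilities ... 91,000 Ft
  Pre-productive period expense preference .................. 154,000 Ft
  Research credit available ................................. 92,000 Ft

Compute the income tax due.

136,560 Ft

Regular tax:
  205,000 Ft × 7% = 14,350 Ft
  45,000 Ft × 18% = 8,100 Ft
  138,000 Ft × 22% = 30,360 Ft
  171,000 Ft × 27% = 46,170 Ft
  → 98,980 Ft
  Less research credit 92,000 Ft → 6,980 Ft

Minimum tax:
  Adjusted income: 559,000 Ft + 132,000 Ft + 91,000 Ft + 154,000 Ft = 936,000 Ft
  Exemption: 103,000 Ft − 20% × (936,000 Ft − 549,000 Ft) = 103,000 Ft − 77,400 Ft = 25,600 Ft
  Base: 936,000 Ft − 25,600 Ft = 910,400 Ft
  910,400 Ft × 15% = 136,560 Ft

136,560 Ft > 6,980 Ft, so the minimum tax is the binding amount.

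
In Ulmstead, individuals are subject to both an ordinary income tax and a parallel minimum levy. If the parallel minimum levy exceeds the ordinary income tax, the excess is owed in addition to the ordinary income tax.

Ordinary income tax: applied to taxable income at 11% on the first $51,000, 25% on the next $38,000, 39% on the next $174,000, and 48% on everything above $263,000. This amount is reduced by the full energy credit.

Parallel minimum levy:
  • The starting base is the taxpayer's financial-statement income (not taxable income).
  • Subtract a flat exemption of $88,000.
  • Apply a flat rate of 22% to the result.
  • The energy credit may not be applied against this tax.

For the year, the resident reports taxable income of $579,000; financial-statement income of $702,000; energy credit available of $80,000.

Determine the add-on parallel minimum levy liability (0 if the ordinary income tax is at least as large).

Ordinary income tax:
  $51,000 × 11% = $5,610
  $38,000 × 25% = $9,500
  $174,000 × 39% = $67,860
  $316,000 × 48% = $151,680
  → $234,650
  Less energy credit $80,000 → $154,650

Parallel minimum levy:
  Base (financial-statement income): $702,000
  Less exemption $88,000 → base $614,000
  $614,000 × 22% = $135,080

$135,080 ≤ $154,650, so no add-on is due.

$0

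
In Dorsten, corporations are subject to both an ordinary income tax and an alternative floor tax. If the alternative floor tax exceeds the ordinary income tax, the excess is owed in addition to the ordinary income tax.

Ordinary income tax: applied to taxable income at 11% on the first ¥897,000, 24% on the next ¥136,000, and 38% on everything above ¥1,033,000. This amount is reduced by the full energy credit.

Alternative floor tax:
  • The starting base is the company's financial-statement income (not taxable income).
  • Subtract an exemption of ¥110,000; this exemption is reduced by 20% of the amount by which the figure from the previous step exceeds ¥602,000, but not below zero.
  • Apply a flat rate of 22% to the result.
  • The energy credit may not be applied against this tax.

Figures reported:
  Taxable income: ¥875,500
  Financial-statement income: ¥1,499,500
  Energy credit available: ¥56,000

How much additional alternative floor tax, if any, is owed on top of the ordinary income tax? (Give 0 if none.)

Alternative floor tax:
  Base (financial-statement income): ¥1,499,500
  Exemption: 20% × (¥1,499,500 − ¥602,000) = ¥179,500 ≥ ¥110,000, so the exemption is fully phased out
  Base: ¥1,499,500 − ¥0 = ¥1,499,500
  ¥1,499,500 × 22% = ¥329,890

Ordinary income tax:
  ¥875,500 × 11% = ¥96,305
  Less energy credit ¥56,000 → ¥40,305

Excess of alternative floor tax over ordinary income tax: ¥329,890 − ¥40,305 = ¥289,585.

¥289,585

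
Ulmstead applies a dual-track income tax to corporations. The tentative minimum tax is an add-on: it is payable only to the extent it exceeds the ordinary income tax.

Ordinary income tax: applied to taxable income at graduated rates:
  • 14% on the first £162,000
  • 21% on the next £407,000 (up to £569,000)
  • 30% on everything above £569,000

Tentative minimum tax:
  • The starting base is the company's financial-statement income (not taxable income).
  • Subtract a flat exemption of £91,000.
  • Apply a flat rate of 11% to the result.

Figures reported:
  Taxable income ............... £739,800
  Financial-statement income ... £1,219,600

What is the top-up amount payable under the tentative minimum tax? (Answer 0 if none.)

Ordinary income tax:
  £162,000 × 14% = £22,680
  £407,000 × 21% = £85,470
  £170,800 × 30% = £51,240
  → £159,390

Tentative minimum tax:
  Base (financial-statement income): £1,219,600
  Less exemption £91,000 → base £1,128,600
  £1,128,600 × 11% = £124,146

£124,146 ≤ £159,390, so no add-on is due.

£0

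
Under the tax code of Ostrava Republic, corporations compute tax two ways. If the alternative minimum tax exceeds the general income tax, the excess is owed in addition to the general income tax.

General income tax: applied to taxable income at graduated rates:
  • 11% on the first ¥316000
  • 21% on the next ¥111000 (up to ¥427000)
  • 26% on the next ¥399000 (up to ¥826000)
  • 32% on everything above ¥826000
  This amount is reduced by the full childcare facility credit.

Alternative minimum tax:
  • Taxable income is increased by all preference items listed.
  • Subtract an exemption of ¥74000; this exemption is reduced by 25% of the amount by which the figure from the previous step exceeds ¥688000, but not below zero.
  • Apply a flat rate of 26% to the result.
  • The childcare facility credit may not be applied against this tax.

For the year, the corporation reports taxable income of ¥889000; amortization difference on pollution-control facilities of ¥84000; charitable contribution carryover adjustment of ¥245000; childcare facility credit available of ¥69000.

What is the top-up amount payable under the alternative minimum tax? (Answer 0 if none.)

General income tax:
  ¥316000 × 11% = ¥34760
  ¥111000 × 21% = ¥23310
  ¥399000 × 26% = ¥103740
  ¥63000 × 32% = ¥20160
  → ¥181970
  Less childcare facility credit ¥69000 → ¥112970

Alternative minimum tax:
  Adjusted income: ¥889000 + ¥84000 + ¥245000 = ¥1218000
  Exemption: 25% × (¥1218000 − ¥688000) = ¥132500 ≥ ¥74000, so the exemption is fully phased out
  Base: ¥1218000 − ¥0 = ¥1218000
  ¥1218000 × 26% = ¥316680

Excess of alternative minimum tax over general income tax: ¥316680 − ¥112970 = ¥203710.

¥203710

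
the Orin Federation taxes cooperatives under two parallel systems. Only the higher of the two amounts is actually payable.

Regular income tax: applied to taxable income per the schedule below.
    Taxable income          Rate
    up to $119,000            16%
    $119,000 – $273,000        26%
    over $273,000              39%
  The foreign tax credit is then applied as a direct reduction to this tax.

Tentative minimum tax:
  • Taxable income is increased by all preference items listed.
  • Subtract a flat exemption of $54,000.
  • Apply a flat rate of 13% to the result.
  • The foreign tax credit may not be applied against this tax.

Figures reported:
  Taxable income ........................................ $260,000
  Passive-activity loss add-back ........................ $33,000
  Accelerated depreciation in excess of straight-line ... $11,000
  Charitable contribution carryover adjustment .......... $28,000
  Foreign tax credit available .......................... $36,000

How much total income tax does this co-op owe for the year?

$36,140

Tentative minimum tax:
  Adjusted income: $260,000 + $33,000 + $11,000 + $28,000 = $332,000
  Less exemption $54,000 → base $278,000
  $278,000 × 13% = $36,140

Regular income tax:
  $119,000 × 16% = $19,040
  $141,000 × 26% = $36,660
  → $55,700
  Less foreign tax credit $36,000 → $19,700

$36,140 > $19,700, so the tentative minimum tax is the binding amount.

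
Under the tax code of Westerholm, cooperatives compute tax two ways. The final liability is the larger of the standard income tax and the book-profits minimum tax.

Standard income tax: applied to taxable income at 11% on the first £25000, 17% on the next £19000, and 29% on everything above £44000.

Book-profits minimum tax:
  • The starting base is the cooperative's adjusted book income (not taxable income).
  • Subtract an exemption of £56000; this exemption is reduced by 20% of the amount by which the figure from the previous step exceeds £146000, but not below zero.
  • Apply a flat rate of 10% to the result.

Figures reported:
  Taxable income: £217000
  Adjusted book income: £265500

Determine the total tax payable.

Book-profits minimum tax:
  Base (adjusted book income): £265500
  Exemption: £56000 − 20% × (£265500 − £146000) = £56000 − £23900 = £32100
  Base: £265500 − £32100 = £233400
  £233400 × 10% = £23340

Standard income tax:
  £25000 × 11% = £2750
  £19000 × 17% = £3230
  £173000 × 29% = £50170
  → £56150

£56150 > £23340, so the standard income tax governs.

£56150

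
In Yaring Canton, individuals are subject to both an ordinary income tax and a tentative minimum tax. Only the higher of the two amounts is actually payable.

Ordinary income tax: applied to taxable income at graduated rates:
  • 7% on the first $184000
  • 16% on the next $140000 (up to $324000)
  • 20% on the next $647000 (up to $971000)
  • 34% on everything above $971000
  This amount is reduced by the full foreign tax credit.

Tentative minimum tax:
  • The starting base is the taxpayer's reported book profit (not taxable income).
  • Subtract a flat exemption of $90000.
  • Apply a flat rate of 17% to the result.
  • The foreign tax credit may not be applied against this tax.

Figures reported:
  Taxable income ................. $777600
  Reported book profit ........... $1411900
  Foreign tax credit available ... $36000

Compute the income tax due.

Ordinary income tax:
  $184000 × 7% = $12880
  $140000 × 16% = $22400
  $453600 × 20% = $90720
  → $126000
  Less foreign tax credit $36000 → $90000

Tentative minimum tax:
  Base (reported book profit): $1411900
  Less exemption $90000 → base $1321900
  $1321900 × 17% = $224723

$224723 > $90000, so the tentative minimum tax is the binding amount.

$224723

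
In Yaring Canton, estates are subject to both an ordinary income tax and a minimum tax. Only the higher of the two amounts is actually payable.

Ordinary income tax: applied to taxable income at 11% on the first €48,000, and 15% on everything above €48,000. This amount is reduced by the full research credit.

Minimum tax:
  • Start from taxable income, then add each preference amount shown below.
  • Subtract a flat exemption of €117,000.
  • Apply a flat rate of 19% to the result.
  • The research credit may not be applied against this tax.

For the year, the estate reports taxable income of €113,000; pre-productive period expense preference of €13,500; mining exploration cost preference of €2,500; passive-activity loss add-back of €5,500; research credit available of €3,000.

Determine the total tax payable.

€12,030

Minimum tax:
  Adjusted income: €113,000 + €13,500 + €2,500 + €5,500 = €134,500
  Less exemption €117,000 → base €17,500
  €17,500 × 19% = €3,325

Ordinary income tax:
  €48,000 × 11% = €5,280
  €65,000 × 15% = €9,750
  → €15,030
  Less research credit €3,000 → €12,030

€12,030 > €3,325, so the ordinary income tax governs.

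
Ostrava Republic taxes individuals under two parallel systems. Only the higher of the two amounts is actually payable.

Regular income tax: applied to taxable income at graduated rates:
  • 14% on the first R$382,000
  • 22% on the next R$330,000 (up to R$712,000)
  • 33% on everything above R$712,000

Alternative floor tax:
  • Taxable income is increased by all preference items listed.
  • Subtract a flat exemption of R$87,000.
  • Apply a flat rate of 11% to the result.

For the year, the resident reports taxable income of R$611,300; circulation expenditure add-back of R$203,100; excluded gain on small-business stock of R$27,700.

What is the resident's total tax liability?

R$103,926

Regular income tax:
  R$382,000 × 14% = R$53,480
  R$229,300 × 22% = R$50,446
  → R$103,926

Alternative floor tax:
  Adjusted income: R$611,300 + R$203,100 + R$27,700 = R$842,100
  Less exemption R$87,000 → base R$755,100
  R$755,100 × 11% = R$83,061

R$103,926 > R$83,061, so the regular income tax governs.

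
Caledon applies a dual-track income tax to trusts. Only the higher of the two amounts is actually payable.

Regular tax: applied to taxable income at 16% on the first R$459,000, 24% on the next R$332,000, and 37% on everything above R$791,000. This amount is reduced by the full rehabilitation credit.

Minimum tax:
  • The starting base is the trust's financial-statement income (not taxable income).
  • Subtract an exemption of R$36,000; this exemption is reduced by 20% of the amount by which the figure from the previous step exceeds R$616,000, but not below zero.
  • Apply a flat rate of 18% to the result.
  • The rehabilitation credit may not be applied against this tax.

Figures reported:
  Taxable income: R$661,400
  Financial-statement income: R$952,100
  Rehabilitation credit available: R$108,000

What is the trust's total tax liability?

R$171,378

Minimum tax:
  Base (financial-statement income): R$952,100
  Exemption: 20% × (R$952,100 − R$616,000) = R$67,220 ≥ R$36,000, so the exemption is fully phased out
  Base: R$952,100 − R$0 = R$952,100
  R$952,100 × 18% = R$171,378

Regular tax:
  R$459,000 × 16% = R$73,440
  R$202,400 × 24% = R$48,576
  → R$122,016
  Less rehabilitation credit R$108,000 → R$14,016

R$171,378 > R$14,016, so the minimum tax is the binding amount.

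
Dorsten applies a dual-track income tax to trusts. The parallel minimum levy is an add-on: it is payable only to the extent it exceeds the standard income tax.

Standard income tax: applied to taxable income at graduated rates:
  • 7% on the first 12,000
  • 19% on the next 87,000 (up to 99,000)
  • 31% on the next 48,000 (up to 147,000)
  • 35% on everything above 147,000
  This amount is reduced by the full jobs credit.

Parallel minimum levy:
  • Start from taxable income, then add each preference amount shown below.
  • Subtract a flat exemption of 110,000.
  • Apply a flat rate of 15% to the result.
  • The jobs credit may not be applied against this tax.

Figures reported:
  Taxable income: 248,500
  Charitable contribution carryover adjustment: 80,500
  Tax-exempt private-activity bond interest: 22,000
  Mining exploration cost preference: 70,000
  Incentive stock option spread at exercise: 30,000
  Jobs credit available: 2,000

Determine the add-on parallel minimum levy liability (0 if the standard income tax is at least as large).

0

Standard income tax:
  12,000 × 7% = 840
  87,000 × 19% = 16,530
  48,000 × 31% = 14,880
  101,500 × 35% = 35,525
  → 67,775
  Less jobs credit 2,000 → 65,775

Parallel minimum levy:
  Adjusted income: 248,500 + 80,500 + 22,000 + 70,000 + 30,000 = 451,000
  Less exemption 110,000 → base 341,000
  341,000 × 15% = 51,150

51,150 ≤ 65,775, so no add-on is due.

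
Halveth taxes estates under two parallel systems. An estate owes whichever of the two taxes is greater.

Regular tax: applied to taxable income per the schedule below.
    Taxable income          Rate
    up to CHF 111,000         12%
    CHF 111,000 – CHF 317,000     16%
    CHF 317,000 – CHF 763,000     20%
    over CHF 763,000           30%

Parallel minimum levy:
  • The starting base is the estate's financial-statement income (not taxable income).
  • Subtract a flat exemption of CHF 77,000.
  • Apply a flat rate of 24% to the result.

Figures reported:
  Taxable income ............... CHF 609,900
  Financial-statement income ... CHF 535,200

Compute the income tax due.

CHF 109,968

Regular tax:
  CHF 111,000 × 12% = CHF 13,320
  CHF 206,000 × 16% = CHF 32,960
  CHF 292,900 × 20% = CHF 58,580
  → CHF 104,860

Parallel minimum levy:
  Base (financial-statement income): CHF 535,200
  Less exemption CHF 77,000 → base CHF 458,200
  CHF 458,200 × 24% = CHF 109,968

CHF 109,968 > CHF 104,860, so the parallel minimum levy is the binding amount.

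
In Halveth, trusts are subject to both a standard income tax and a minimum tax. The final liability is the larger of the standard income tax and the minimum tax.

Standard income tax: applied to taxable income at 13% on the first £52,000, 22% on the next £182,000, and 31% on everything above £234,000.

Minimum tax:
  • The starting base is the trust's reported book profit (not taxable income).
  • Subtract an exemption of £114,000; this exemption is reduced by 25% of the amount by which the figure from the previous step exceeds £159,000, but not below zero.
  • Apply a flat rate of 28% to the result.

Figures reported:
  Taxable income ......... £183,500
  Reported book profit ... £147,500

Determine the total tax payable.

£35,690

Minimum tax:
  Base (reported book profit): £147,500
  Exemption: £147,500 ≤ £159,000, so full £114,000 applies
  Base: £147,500 − £114,000 = £33,500
  £33,500 × 28% = £9,380

Standard income tax:
  £52,000 × 13% = £6,760
  £131,500 × 22% = £28,930
  → £35,690

£35,690 > £9,380, so the standard income tax governs.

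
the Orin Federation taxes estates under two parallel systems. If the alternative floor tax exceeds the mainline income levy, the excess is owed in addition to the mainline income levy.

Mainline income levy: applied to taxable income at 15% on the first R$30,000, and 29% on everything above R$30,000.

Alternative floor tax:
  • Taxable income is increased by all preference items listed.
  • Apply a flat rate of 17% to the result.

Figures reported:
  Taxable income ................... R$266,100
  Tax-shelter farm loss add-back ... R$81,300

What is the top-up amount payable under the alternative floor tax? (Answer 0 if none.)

R$0

Alternative floor tax:
  Adjusted income: R$266,100 + R$81,300 = R$347,400
  R$347,400 × 17% = R$59,058

Mainline income levy:
  R$30,000 × 15% = R$4,500
  R$236,100 × 29% = R$68,469
  → R$72,969

R$59,058 ≤ R$72,969, so no add-on is due.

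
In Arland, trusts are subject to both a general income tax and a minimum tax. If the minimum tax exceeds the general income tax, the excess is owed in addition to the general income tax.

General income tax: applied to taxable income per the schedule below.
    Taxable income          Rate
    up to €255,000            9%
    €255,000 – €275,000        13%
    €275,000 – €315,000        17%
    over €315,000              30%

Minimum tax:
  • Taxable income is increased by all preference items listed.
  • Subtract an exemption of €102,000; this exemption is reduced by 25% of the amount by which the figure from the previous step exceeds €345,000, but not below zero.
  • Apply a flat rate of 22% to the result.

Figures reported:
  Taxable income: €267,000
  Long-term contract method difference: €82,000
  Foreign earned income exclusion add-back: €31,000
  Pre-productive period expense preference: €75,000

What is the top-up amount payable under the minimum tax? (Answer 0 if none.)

€59,200

General income tax:
  €255,000 × 9% = €22,950
  €12,000 × 13% = €1,560
  → €24,510

Minimum tax:
  Adjusted income: €267,000 + €82,000 + €31,000 + €75,000 = €455,000
  Exemption: €102,000 − 25% × (€455,000 − €345,000) = €102,000 − €27,500 = €74,500
  Base: €455,000 − €74,500 = €380,500
  €380,500 × 22% = €83,710

Excess of minimum tax over general income tax: €83,710 − €24,510 = €59,200.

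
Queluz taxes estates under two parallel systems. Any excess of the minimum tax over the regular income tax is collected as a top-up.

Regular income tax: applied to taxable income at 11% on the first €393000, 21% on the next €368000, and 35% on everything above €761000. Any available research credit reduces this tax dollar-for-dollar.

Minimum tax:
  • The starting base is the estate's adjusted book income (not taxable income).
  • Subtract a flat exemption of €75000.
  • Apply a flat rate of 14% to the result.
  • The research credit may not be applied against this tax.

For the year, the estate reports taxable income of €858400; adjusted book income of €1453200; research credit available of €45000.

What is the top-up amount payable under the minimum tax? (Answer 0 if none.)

€83348

Minimum tax:
  Base (adjusted book income): €1453200
  Less exemption €75000 → base €1378200
  €1378200 × 14% = €192948

Regular income tax:
  €393000 × 11% = €43230
  €368000 × 21% = €77280
  €97400 × 35% = €34090
  → €154600
  Less research credit €45000 → €109600

Excess of minimum tax over regular income tax: €192948 − €109600 = €83348.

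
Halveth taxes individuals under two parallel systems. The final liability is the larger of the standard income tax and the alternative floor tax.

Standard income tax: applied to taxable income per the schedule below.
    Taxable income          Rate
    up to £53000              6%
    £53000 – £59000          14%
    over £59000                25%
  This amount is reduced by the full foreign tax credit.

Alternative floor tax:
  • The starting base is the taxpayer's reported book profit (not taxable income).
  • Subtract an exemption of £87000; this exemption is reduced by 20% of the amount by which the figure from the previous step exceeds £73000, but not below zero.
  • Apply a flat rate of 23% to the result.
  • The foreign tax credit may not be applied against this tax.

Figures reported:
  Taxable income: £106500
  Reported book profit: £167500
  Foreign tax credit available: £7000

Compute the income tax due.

Standard income tax:
  £53000 × 6% = £3180
  £6000 × 14% = £840
  £47500 × 25% = £11875
  → £15895
  Less foreign tax credit £7000 → £8895

Alternative floor tax:
  Base (reported book profit): £167500
  Exemption: £87000 − 20% × (£167500 − £73000) = £87000 − £18900 = £68100
  Base: £167500 − £68100 = £99400
  £99400 × 23% = £22862

£22862 > £8895, so the alternative floor tax is the binding amount.

£22862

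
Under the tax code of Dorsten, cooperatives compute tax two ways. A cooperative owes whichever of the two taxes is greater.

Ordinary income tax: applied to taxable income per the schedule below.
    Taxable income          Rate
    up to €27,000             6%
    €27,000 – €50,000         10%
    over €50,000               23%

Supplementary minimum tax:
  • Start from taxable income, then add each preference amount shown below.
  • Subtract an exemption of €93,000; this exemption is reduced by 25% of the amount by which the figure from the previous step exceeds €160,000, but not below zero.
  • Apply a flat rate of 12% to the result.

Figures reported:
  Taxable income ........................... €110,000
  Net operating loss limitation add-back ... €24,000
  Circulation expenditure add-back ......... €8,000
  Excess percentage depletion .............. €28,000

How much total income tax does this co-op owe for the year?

€17,720

Supplementary minimum tax:
  Adjusted income: €110,000 + €24,000 + €8,000 + €28,000 = €170,000
  Exemption: €93,000 − 25% × (€170,000 − €160,000) = €93,000 − €2,500 = €90,500
  Base: €170,000 − €90,500 = €79,500
  €79,500 × 12% = €9,540

Ordinary income tax:
  €27,000 × 6% = €1,620
  €23,000 × 10% = €2,300
  €60,000 × 23% = €13,800
  → €17,720

€17,720 > €9,540, so the ordinary income tax governs.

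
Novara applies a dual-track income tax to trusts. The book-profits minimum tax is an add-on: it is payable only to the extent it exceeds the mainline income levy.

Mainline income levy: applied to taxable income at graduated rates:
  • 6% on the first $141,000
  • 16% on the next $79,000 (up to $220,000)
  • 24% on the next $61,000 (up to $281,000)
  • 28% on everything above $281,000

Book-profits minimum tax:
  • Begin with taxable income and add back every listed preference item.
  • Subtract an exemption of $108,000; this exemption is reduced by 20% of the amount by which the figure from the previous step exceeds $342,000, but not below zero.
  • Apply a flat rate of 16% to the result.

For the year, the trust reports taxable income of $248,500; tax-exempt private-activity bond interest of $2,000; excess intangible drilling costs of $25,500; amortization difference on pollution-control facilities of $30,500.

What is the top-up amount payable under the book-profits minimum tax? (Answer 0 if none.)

$3,820

Book-profits minimum tax:
  Adjusted income: $248,500 + $2,000 + $25,500 + $30,500 = $306,500
  Exemption: $306,500 ≤ $342,000, so full $108,000 applies
  Base: $306,500 − $108,000 = $198,500
  $198,500 × 16% = $31,760

Mainline income levy:
  $141,000 × 6% = $8,460
  $79,000 × 16% = $12,640
  $28,500 × 24% = $6,840
  → $27,940

Excess of book-profits minimum tax over mainline income levy: $31,760 − $27,940 = $3,820.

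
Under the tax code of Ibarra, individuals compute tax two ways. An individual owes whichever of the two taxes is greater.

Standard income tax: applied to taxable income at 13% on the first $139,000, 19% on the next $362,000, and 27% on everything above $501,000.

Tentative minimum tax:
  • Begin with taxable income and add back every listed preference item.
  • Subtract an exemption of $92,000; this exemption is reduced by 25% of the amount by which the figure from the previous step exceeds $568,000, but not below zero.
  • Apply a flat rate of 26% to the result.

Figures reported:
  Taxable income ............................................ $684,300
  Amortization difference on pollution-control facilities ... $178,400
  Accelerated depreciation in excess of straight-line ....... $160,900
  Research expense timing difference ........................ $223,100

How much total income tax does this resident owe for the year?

Tentative minimum tax:
  Adjusted income: $684,300 + $178,400 + $160,900 + $223,100 = $1,246,700
  Exemption: 25% × ($1,246,700 − $568,000) = $169,675 ≥ $92,000, so the exemption is fully phased out
  Base: $1,246,700 − $0 = $1,246,700
  $1,246,700 × 26% = $324,142

Standard income tax:
  $139,000 × 13% = $18,070
  $362,000 × 19% = $68,780
  $183,300 × 27% = $49,491
  → $136,341

$324,142 > $136,341, so the tentative minimum tax is the binding amount.

$324,142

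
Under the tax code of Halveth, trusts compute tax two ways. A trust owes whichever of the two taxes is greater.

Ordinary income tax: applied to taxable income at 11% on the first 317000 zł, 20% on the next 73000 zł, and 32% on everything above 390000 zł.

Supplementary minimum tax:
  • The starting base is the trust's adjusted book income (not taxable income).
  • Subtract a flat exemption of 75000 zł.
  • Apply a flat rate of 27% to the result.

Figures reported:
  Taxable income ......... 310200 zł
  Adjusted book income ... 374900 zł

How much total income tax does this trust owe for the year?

80973 zł

Supplementary minimum tax:
  Base (adjusted book income): 374900 zł
  Less exemption 75000 zł → base 299900 zł
  299900 zł × 27% = 80973 zł

Ordinary income tax:
  310200 zł × 11% = 34122 zł

80973 zł > 34122 zł, so the supplementary minimum tax is the binding amount.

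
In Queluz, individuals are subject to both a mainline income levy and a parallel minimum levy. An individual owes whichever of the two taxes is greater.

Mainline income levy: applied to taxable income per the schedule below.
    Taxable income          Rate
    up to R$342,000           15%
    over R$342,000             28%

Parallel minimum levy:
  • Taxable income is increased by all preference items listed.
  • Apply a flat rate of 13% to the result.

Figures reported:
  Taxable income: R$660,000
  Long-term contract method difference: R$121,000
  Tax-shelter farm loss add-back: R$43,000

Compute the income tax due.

R$140,340

Parallel minimum levy:
  Adjusted income: R$660,000 + R$121,000 + R$43,000 = R$824,000
  R$824,000 × 13% = R$107,120

Mainline income levy:
  R$342,000 × 15% = R$51,300
  R$318,000 × 28% = R$89,040
  → R$140,340

R$140,340 > R$107,120, so the mainline income levy governs.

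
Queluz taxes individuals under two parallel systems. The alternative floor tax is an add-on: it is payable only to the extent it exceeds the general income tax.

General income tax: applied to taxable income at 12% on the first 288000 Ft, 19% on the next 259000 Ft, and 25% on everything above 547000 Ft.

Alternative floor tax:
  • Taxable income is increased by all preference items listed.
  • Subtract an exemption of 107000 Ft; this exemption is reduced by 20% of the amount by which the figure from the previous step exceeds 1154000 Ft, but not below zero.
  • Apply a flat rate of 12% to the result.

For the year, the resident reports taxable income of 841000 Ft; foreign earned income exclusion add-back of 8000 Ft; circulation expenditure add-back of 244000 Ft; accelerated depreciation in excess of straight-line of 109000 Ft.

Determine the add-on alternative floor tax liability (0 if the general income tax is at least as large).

0 Ft

Alternative floor tax:
  Adjusted income: 841000 Ft + 8000 Ft + 244000 Ft + 109000 Ft = 1202000 Ft
  Exemption: 107000 Ft − 20% × (1202000 Ft − 1154000 Ft) = 107000 Ft − 9600 Ft = 97400 Ft
  Base: 1202000 Ft − 97400 Ft = 1104600 Ft
  1104600 Ft × 12% = 132552 Ft

General income tax:
  288000 Ft × 12% = 34560 Ft
  259000 Ft × 19% = 49210 Ft
  294000 Ft × 25% = 73500 Ft
  → 157270 Ft

132552 Ft ≤ 157270 Ft, so no add-on is due.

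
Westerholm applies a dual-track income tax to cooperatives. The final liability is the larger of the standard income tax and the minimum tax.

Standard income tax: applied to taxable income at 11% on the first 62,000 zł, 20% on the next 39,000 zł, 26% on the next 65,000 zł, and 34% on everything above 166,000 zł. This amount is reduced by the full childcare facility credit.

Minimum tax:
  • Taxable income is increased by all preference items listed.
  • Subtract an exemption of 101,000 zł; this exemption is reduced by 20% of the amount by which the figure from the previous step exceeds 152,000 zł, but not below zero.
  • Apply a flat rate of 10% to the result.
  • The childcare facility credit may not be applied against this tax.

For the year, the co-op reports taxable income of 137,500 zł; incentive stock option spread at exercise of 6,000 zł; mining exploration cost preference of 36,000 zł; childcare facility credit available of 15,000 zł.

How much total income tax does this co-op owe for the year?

9,110 zł

Standard income tax:
  62,000 zł × 11% = 6,820 zł
  39,000 zł × 20% = 7,800 zł
  36,500 zł × 26% = 9,490 zł
  → 24,110 zł
  Less childcare facility credit 15,000 zł → 9,110 zł

Minimum tax:
  Adjusted income: 137,500 zł + 6,000 zł + 36,000 zł = 179,500 zł
  Exemption: 101,000 zł − 20% × (179,500 zł − 152,000 zł) = 101,000 zł − 5,500 zł = 95,500 zł
  Base: 179,500 zł − 95,500 zł = 84,000 zł
  84,000 zł × 10% = 8,400 zł

9,110 zł > 8,400 zł, so the standard income tax governs.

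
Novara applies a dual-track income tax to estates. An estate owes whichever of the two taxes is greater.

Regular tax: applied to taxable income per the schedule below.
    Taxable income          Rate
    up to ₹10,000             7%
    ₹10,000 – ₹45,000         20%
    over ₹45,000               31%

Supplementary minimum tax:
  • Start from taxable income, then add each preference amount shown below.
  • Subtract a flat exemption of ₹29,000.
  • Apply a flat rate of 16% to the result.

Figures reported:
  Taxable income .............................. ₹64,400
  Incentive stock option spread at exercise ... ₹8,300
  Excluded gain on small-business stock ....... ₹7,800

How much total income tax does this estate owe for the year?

Regular tax:
  ₹10,000 × 7% = ₹700
  ₹35,000 × 20% = ₹7,000
  ₹19,400 × 31% = ₹6,014
  → ₹13,714

Supplementary minimum tax:
  Adjusted income: ₹64,400 + ₹8,300 + ₹7,800 = ₹80,500
  Less exemption ₹29,000 → base ₹51,500
  ₹51,500 × 16% = ₹8,240

₹13,714 > ₹8,240, so the regular tax governs.

₹13,714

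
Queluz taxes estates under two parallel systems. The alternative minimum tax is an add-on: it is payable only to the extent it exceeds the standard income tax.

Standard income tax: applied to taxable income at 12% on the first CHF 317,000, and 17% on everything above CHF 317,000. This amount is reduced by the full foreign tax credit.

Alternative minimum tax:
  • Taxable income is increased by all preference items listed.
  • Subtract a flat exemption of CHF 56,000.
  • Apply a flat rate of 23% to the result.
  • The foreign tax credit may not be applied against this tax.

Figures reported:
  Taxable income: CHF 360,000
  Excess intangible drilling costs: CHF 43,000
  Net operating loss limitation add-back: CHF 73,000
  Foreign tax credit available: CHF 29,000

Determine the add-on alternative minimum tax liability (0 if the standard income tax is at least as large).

Alternative minimum tax:
  Adjusted income: CHF 360,000 + CHF 43,000 + CHF 73,000 = CHF 476,000
  Less exemption CHF 56,000 → base CHF 420,000
  CHF 420,000 × 23% = CHF 96,600

Standard income tax:
  CHF 317,000 × 12% = CHF 38,040
  CHF 43,000 × 17% = CHF 7,310
  → CHF 45,350
  Less foreign tax credit CHF 29,000 → CHF 16,350

Excess of alternative minimum tax over standard income tax: CHF 96,600 − CHF 16,350 = CHF 80,250.

CHF 80,250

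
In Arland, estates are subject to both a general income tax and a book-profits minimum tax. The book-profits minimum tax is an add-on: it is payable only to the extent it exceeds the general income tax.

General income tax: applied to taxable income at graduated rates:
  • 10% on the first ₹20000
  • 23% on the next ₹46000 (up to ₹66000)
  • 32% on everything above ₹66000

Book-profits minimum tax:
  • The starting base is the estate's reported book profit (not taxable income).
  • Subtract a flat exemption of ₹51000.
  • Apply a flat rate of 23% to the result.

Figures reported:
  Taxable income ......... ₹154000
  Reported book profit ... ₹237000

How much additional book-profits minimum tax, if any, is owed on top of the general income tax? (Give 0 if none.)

Book-profits minimum tax:
  Base (reported book profit): ₹237000
  Less exemption ₹51000 → base ₹186000
  ₹186000 × 23% = ₹42780

General income tax:
  ₹20000 × 10% = ₹2000
  ₹46000 × 23% = ₹10580
  ₹88000 × 32% = ₹28160
  → ₹40740

Excess of book-profits minimum tax over general income tax: ₹42780 − ₹40740 = ₹2040.

₹2040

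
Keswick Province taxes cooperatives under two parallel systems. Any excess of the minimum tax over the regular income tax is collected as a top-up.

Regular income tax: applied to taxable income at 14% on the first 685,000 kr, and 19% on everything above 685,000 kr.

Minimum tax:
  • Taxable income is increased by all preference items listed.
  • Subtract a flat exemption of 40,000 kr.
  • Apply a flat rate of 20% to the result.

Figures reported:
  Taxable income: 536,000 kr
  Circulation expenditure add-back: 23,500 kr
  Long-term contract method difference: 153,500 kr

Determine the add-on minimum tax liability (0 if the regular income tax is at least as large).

Regular income tax:
  536,000 kr × 14% = 75,040 kr

Minimum tax:
  Adjusted income: 536,000 kr + 23,500 kr + 153,500 kr = 713,000 kr
  Less exemption 40,000 kr → base 673,000 kr
  673,000 kr × 20% = 134,600 kr

Excess of minimum tax over regular income tax: 134,600 kr − 75,040 kr = 59,560 kr.

59,560 kr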